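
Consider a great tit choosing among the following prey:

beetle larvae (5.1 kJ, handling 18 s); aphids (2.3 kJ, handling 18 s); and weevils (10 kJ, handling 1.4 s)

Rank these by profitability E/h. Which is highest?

weevils

In descending order of E/h:
weevils: 10/1.4 = 7.14 kJ/s
beetle larvae: 5.1/18 = 0.283 kJ/s
aphids: 2.3/18 = 0.128 kJ/s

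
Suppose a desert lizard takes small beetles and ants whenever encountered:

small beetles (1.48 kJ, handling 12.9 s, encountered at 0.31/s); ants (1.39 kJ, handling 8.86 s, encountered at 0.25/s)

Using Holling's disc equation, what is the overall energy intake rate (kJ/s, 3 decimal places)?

0.112 kJ/s

Energy encountered per unit search time: 0.31×1.48 + 0.25×1.39 = 0.8063 kJ/s.
Handling time per unit search time: 0.31×12.9 + 0.25×8.86 = 6.214.
Rate = 0.8063/(1 + 6.214) = 0.1118 kJ/s.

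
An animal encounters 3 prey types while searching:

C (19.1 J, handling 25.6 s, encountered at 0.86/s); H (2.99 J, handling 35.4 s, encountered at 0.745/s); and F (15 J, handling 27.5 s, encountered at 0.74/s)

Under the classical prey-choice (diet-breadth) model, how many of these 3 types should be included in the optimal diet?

1

E/h in descending order: C 0.746, F 0.545, H 0.0845 J/s. The optimal diet is the largest prefix of this list for which every included type satisfies E_i/h_i > R on the types above it.
Rate on top 1: 0.7137. F: 0.545 < 0.7137 → exclude; stop.
Optimal diet: C — 1 of 3 types.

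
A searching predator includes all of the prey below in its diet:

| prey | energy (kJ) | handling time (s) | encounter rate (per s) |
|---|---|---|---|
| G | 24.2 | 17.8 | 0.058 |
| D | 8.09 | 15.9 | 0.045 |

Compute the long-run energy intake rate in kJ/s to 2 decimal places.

0.64 kJ/s

R = Σλ_iE_i / (1 + Σλ_ih_i)
Numerator: 0.058×24.2 + 0.045×8.09 = 1.768
Denominator: 1 + 0.058×17.8 + 0.045×15.9 = 2.748
R = 1.768/2.748 = 0.6433 kJ/s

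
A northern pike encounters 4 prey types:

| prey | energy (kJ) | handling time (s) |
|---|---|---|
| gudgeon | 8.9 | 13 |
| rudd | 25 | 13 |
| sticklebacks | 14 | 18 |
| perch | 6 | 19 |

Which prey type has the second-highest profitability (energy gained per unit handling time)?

sticklebacks

Profitability E/h (kJ/s): gudgeon = 8.9/13 = 0.685, rudd = 25/13 = 1.92, sticklebacks = 14/18 = 0.778, perch = 6/19 = 0.316.
Ranked: rudd > sticklebacks > gudgeon > perch.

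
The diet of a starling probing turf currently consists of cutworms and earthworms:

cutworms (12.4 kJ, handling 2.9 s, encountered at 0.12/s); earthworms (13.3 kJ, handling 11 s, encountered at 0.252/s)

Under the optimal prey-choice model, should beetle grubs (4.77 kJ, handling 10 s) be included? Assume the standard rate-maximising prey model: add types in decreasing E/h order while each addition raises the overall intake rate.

No

Current rate: (0.12×12.4 + 0.252×13.3)/(1 + 0.12×2.9 + 0.252×11) = 1.175 kJ/s.
Profitability of beetle grubs: 4.77/10 = 0.477 kJ/s.
0.477 < 1.175, so adding beetle grubs would lower the average — exclude it.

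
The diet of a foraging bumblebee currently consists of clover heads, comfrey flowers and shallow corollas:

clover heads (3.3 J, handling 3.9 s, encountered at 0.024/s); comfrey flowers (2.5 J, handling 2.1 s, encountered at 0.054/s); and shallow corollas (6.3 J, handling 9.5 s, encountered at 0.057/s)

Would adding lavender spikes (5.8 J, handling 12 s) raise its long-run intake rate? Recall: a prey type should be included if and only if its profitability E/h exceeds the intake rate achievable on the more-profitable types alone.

Yes

Intake rate on the current diet: R = (0.024×3.3 + 0.054×2.5 + 0.057×6.3) / (1 + 0.024×3.9 + 0.054×2.1 + 0.057×9.5) = 0.5733/1.748 = 0.3279 J/s.
lavender spikes: E/h = 5.8/12 = 0.4833 J/s.
0.4833 > 0.3279, so adding lavender spikes raises the average — include it.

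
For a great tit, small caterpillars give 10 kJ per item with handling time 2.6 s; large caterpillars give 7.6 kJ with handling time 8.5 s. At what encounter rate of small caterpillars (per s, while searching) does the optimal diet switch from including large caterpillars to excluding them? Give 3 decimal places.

Drop large caterpillars once their profitability E₂/h₂ falls below the rate achievable on small caterpillars alone: E₂/h₂ = λE₁/(1 + λh₁).
Solve for λ: λE₁h₂ = E₂(1 + λh₁) → λ(E₁h₂ − E₂h₁) = E₂ → λ = E₂/(E₁h₂ − E₂h₁).
λ = 7.6/(10×8.5 − 7.6×2.6) = 7.6/65.24 = 0.1165 per s.

0.116 per s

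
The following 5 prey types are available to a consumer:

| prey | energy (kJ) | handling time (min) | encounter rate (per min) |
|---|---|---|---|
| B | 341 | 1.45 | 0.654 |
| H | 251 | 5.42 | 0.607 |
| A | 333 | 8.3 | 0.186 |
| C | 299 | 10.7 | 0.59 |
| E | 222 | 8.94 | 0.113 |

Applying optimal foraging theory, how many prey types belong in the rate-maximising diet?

Profitabilities (E/h, kJ/min): B 235, H 46.3, A 40.1, C 27.9, E 24.8. Add prey in this order while the next type's profitability exceeds the intake rate on those already taken.
Rate on top 1: 114.5. H: 46.3 < 114.5 → exclude; stop.
Optimal diet: B — 1 of 5 types.

1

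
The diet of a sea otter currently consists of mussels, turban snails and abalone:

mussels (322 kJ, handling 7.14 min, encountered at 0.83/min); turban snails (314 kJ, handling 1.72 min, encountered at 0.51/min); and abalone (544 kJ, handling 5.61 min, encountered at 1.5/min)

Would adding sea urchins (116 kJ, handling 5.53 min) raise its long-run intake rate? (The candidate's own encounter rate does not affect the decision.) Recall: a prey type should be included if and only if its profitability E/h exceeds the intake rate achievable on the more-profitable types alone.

No

Intake rate on the current diet: R = (0.83×322 + 0.51×314 + 1.5×544) / (1 + 0.83×7.14 + 0.51×1.72 + 1.5×5.61) = 1243/16.22 = 76.67 kJ/min.
Profitability of sea urchins: 116/5.53 = 20.98 kJ/min.
Since 20.98 < R, time spent handling sea urchins is better spent searching.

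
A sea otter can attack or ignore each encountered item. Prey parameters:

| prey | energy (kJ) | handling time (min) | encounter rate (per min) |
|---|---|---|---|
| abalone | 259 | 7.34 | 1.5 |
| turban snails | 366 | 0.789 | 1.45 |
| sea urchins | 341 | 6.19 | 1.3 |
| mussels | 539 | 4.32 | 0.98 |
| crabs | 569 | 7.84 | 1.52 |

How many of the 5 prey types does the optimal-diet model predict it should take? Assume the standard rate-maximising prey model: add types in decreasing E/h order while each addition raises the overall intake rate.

1

E/h in descending order: turban snails 464, mussels 125, crabs 72.6, sea urchins 55.1, abalone 35.3 kJ/min. The optimal diet is the largest prefix of this list for which every included type satisfies E_i/h_i > R on the types above it.
Rate on top 1: 247.5. mussels: 125 < 247.5 → exclude; stop.
Optimal diet: turban snails — 1 of 5 types.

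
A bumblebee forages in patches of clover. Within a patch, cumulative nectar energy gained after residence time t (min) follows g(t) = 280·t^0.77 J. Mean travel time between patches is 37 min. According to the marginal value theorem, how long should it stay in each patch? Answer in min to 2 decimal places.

123.87 min

By the marginal value theorem, leave when the instantaneous gain rate g'(t) equals the habitat-wide average g(t)/(T + t).
g'(t) = 0.77·280·t^-0.23. Setting 0.77·280·t^-0.23 = 280·t^0.77/(37+t) gives 0.77(37+t) = t, so 0.23·t = 0.77×37.
t* = 0.77×37/0.23 = 123.9 min.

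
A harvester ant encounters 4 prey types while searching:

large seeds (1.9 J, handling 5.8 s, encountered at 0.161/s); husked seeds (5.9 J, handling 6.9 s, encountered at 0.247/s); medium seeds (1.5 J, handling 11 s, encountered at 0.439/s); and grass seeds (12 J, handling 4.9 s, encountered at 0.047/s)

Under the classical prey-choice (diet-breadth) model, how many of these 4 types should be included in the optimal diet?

2

Rank by E/h (J/s): grass seeds 2.45, husked seeds 0.855, large seeds 0.328, medium seeds 0.136. Include each in turn until the next type's E/h falls below the running intake rate.
Rate on top 1: 0.4584. husked seeds: 0.855 > 0.4584 → include.
Rate on top 2: 0.6888. large seeds: 0.328 < 0.6888 → exclude; stop.
Optimal diet: grass seeds, husked seeds — 2 of 4 types.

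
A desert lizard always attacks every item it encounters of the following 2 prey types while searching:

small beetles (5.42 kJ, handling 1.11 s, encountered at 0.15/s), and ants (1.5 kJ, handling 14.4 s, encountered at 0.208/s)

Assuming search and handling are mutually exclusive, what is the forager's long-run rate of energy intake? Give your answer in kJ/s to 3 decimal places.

0.270 kJ/s

R = Σλ_iE_i / (1 + Σλ_ih_i)
Numerator: 0.15×5.42 + 0.208×1.5 = 1.125
Denominator: 1 + 0.15×1.11 + 0.208×14.4 = 4.162
R = 1.125/4.162 = 0.2703 kJ/s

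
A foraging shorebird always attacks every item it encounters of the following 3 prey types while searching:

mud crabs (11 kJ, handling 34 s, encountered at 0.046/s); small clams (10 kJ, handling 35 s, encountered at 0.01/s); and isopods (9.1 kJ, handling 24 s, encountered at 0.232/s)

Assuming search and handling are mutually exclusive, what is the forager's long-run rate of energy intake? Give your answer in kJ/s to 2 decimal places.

0.32 kJ/s

R = (0.046×11 + 0.01×10 + 0.232×9.1) / (1 + 0.046×34 + 0.01×35 + 0.232×24) = 2.717/8.482 = 0.3203 kJ/s.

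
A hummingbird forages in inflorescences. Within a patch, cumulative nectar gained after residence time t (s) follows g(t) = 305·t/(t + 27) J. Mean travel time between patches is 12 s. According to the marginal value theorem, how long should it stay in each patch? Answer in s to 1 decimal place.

Maximise g(t)/(T+t): set derivative to zero → g'(t)(T+t) = g(t).
g'(t) = 305·27/(t + 27)². Setting 305·27/(t+27)² = 305t/[(t+27)(12+t)] gives 27(12+t) = t(t+27), so t² = 27×12 = 324.
t* = √324 = 18 s.

18.0 s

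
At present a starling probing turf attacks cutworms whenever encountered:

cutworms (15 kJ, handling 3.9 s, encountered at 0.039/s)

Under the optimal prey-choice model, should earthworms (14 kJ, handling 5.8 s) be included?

Current rate: (0.039×15)/(1 + 0.039×3.9) = 0.5078 kJ/s.
earthworms: E/h = 14/5.8 = 2.414 kJ/s.
Since 2.414 > R, including earthworms increases the long-run rate.

Yes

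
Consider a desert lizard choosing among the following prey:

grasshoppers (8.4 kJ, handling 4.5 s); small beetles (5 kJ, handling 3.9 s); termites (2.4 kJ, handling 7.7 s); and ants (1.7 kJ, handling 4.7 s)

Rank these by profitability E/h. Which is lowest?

In descending order of E/h:
grasshoppers: 8.4/4.5 = 1.87 kJ/s
small beetles: 5/3.9 = 1.28 kJ/s
ants: 1.7/4.7 = 0.362 kJ/s
termites: 2.4/7.7 = 0.312 kJ/s

termites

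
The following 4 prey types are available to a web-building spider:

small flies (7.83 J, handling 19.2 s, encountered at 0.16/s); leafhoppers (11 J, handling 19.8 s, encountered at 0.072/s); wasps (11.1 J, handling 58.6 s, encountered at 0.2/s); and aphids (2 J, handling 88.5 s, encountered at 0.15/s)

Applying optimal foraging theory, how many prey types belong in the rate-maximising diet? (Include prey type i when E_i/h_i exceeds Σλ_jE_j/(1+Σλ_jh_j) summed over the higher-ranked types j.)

Profitabilities (E/h, J/s): leafhoppers 0.556, small flies 0.408, wasps 0.189, aphids 0.0226. Add prey in this order while the next type's profitability exceeds the intake rate on those already taken.
Rate on top 1: 0.3265. small flies: 0.408 > 0.3265 → include.
Rate on top 2: 0.3719. wasps: 0.189 < 0.3719 → exclude; stop.
Optimal diet: leafhoppers, small flies — 2 of 4 types.

2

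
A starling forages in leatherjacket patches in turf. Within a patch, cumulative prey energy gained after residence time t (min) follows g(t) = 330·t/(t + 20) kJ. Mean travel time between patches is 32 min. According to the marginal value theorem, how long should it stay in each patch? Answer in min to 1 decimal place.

Optimal t* satisfies g'(t*) = g(t*)/(T + t*).
g'(t) = 330·20/(t + 20)². Setting 330·20/(t+20)² = 330t/[(t+20)(32+t)] gives 20(32+t) = t(t+20), so t² = 20×32 = 640.
t* = √640 = 25.3 min.

25.3 min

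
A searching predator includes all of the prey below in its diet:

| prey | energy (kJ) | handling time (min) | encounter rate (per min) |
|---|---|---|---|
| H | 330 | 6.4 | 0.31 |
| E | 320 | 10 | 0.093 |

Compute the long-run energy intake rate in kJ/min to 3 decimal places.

33.740 kJ/min

Energy encountered per unit search time: 0.31×330 + 0.093×320 = 132.1 kJ/min.
Handling time per unit search time: 0.31×6.4 + 0.093×10 = 2.914.
Rate = 132.1/(1 + 2.914) = 33.74 kJ/min.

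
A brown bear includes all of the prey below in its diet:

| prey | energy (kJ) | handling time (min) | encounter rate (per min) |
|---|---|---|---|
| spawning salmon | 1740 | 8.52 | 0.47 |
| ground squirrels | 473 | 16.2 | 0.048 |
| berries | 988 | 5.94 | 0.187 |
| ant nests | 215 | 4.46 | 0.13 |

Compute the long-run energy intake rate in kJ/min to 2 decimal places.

140.94 kJ/min

R = Σλ_iE_i / (1 + Σλ_ih_i)
Numerator: 0.47×1740 + 0.048×473 + 0.187×988 + 0.13×215 = 1053
Denominator: 1 + 0.47×8.52 + 0.048×16.2 + 0.187×5.94 + 0.13×4.46 = 7.473
R = 1053/7.473 = 140.9 kJ/min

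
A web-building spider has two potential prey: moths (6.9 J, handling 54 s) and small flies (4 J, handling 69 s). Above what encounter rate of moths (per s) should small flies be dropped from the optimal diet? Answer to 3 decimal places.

The zero-one rule: include small flies iff E₂/h₂ > λE₁/(1+λh₁). Equality gives the switch point.
λE₁h₂ = E₂ + λE₂h₁ ⇒ λ = E₂/(E₁h₂ − E₂h₁) = 4/(476.1 − 216) = 0.01538 per s.

0.015 per s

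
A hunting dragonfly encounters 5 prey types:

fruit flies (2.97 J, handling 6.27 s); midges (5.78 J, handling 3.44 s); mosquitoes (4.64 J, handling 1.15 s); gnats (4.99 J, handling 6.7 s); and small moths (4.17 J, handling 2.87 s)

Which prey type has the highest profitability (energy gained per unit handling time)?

Profitability E/h (J/s): fruit flies = 2.97/6.27 = 0.474, midges = 5.78/3.44 = 1.68, mosquitoes = 4.64/1.15 = 4.03, gnats = 4.99/6.7 = 0.745, small moths = 4.17/2.87 = 1.45.
Ranked: mosquitoes > midges > small moths > gnats > fruit flies.

mosquitoes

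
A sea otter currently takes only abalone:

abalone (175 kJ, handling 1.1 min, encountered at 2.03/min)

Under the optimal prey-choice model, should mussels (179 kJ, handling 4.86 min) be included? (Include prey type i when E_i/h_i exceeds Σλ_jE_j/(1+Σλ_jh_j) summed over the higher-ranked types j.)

No

On abalone alone, R = ΣλE/(1+Σλh) = 355.2/3.233 = 109.9 kJ/min.
mussels: E/h = 179/4.86 = 36.83 kJ/min.
Since 36.83 < R, time spent handling mussels is better spent searching.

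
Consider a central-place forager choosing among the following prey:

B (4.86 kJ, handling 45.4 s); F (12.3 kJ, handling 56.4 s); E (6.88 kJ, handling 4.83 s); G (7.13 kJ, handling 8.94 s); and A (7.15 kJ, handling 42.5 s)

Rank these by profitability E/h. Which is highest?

E

Profitability E/h (kJ/s): B = 4.86/45.4 = 0.107, F = 12.3/56.4 = 0.218, E = 6.88/4.83 = 1.42, G = 7.13/8.94 = 0.798, A = 7.15/42.5 = 0.168.
Ranked: E > G > F > A > B.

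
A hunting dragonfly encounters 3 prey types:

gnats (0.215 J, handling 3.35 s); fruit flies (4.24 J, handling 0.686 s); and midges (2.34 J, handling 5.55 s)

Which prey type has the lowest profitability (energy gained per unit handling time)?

Profitability E/h (J/s): gnats = 0.215/3.35 = 0.0642, fruit flies = 4.24/0.686 = 6.18, midges = 2.34/5.55 = 0.422.
Ranked: fruit flies > midges > gnats.

gnats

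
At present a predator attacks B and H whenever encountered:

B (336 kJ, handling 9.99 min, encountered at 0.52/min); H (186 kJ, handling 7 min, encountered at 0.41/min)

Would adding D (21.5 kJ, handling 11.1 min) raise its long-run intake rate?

No

On B and H alone, R = ΣλE/(1+Σλh) = 251/9.065 = 27.69 kJ/min.
D: E/h = 21.5/11.1 = 1.937 kJ/min.
Since 1.937 < R, time spent handling D is better spent searching.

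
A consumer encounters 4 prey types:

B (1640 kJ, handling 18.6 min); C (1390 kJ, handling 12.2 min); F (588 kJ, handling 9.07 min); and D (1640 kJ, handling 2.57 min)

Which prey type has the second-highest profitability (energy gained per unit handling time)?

C

In descending order of E/h:
D: 1640/2.57 = 638 kJ/min
C: 1390/12.2 = 114 kJ/min
B: 1640/18.6 = 88.2 kJ/min
F: 588/9.07 = 64.8 kJ/min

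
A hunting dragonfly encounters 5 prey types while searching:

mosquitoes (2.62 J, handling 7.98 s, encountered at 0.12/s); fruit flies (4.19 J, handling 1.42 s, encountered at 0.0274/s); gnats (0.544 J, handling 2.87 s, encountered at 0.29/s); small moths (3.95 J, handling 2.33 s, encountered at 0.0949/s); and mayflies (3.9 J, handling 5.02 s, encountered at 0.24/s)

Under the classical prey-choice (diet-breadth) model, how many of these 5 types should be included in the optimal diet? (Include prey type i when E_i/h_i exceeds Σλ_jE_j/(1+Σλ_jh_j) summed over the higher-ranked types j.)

3

E/h in descending order: fruit flies 2.95, small moths 1.7, mayflies 0.777, mosquitoes 0.328, gnats 0.19 J/s. The optimal diet is the largest prefix of this list for which every included type satisfies E_i/h_i > R on the types above it.
Rate on top 1: 0.1105. small moths: 1.7 > 0.1105 → include.
Rate on top 2: 0.3886. mayflies: 0.777 > 0.3886 → include.
Rate on top 3: 0.5784. mosquitoes: 0.328 < 0.5784 → exclude; stop.
Optimal diet: fruit flies, small moths, mayflies — 3 of 5 types.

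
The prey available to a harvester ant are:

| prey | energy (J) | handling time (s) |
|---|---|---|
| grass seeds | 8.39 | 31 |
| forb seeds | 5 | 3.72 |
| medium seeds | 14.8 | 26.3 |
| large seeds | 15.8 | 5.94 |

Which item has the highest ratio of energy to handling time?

large seeds

Profitability E/h (J/s): grass seeds = 8.39/31 = 0.271, forb seeds = 5/3.72 = 1.34, medium seeds = 14.8/26.3 = 0.563, large seeds = 15.8/5.94 = 2.66.
Ranked: large seeds > forb seeds > medium seeds > grass seeds.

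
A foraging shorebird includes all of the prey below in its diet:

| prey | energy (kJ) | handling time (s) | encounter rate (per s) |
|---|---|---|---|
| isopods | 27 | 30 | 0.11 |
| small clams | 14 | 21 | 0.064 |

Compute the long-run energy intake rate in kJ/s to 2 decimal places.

0.68 kJ/s

R = Σλ_iE_i / (1 + Σλ_ih_i)
Numerator: 0.11×27 + 0.064×14 = 3.866
Denominator: 1 + 0.11×30 + 0.064×21 = 5.644
R = 3.866/5.644 = 0.685 kJ/s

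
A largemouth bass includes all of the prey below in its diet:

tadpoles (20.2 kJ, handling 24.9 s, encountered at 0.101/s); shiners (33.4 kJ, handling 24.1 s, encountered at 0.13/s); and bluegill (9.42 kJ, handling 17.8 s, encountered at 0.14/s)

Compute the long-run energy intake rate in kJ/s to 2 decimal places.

0.84 kJ/s

R = Σλ_iE_i / (1 + Σλ_ih_i)
Numerator: 0.101×20.2 + 0.13×33.4 + 0.14×9.42 = 7.701
Denominator: 1 + 0.101×24.9 + 0.13×24.1 + 0.14×17.8 = 9.14
R = 7.701/9.14 = 0.8426 kJ/s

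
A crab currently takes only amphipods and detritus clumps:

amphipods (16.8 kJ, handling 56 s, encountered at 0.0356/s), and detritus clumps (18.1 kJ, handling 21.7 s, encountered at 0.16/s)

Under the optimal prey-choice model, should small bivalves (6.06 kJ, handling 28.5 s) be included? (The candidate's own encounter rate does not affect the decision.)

On amphipods and detritus clumps alone, R = ΣλE/(1+Σλh) = 3.494/6.466 = 0.5404 kJ/s.
Profitability of small bivalves: 6.06/28.5 = 0.2126 kJ/s.
0.2126 < 0.5404, so adding small bivalves would lower the average — exclude it.

No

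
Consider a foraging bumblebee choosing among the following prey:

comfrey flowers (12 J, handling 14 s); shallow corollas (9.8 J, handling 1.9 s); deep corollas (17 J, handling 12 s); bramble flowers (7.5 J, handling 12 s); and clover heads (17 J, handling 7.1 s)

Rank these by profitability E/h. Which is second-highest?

clover heads

In descending order of E/h:
shallow corollas: 9.8/1.9 = 5.16 J/s
clover heads: 17/7.1 = 2.39 J/s
deep corollas: 17/12 = 1.42 J/s
comfrey flowers: 12/14 = 0.857 J/s
bramble flowers: 7.5/12 = 0.625 J/s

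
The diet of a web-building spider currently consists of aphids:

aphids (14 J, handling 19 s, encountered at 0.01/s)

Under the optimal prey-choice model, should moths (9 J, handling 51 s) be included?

Yes

Intake rate on the current diet: R = (0.01×14) / (1 + 0.01×19) = 0.14/1.19 = 0.1176 J/s.
moths: E/h = 9/51 = 0.1765 J/s.
Since 0.1765 > R, including moths increases the long-run rate.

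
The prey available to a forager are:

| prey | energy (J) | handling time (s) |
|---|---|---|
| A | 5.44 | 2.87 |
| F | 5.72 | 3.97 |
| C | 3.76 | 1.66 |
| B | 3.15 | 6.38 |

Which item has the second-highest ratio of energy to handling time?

A

In descending order of E/h:
C: 3.76/1.66 = 2.27 J/s
A: 5.44/2.87 = 1.9 J/s
F: 5.72/3.97 = 1.44 J/s
B: 3.15/6.38 = 0.494 J/s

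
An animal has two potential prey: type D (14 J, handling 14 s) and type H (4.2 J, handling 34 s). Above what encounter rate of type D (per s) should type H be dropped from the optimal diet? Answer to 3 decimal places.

At the threshold, the rate on type D alone equals the profitability of type H: λ·14/(1 + λ·14) = 4.2/34 = 0.1235.
Rearranging, λ(14 − 0.1235×14) = 0.1235, so λ = 0.1235/12.27 = 0.01007 per s.

0.010 per s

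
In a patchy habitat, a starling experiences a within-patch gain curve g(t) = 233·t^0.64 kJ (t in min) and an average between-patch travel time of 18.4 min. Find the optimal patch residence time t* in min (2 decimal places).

Maximise g(t)/(T+t): set derivative to zero → g'(t)(T+t) = g(t).
g'(t) = 0.64·233·t^-0.36. Setting 0.64·233·t^-0.36 = 233·t^0.64/(18.4+t) gives 0.64(18.4+t) = t, so 0.36·t = 0.64×18.4.
t* = 0.64×18.4/0.36 = 32.71 min.

32.71 min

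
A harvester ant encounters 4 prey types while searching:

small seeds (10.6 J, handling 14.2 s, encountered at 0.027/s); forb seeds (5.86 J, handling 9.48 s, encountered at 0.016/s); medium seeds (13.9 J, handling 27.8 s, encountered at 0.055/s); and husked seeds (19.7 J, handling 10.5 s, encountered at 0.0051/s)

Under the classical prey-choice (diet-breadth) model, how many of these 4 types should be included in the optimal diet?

4

Rank by E/h (J/s): husked seeds 1.88, small seeds 0.746, forb seeds 0.618, medium seeds 0.5. Include each in turn until the next type's E/h falls below the running intake rate.
Rate on top 1: 0.09536. small seeds: 0.746 > 0.09536 → include.
Rate on top 2: 0.2691. forb seeds: 0.618 > 0.2691 → include.
Rate on top 3: 0.3024. medium seeds: 0.5 > 0.3024 → include.
Optimal diet: husked seeds, small seeds, forb seeds, medium seeds — 4 of 4 types.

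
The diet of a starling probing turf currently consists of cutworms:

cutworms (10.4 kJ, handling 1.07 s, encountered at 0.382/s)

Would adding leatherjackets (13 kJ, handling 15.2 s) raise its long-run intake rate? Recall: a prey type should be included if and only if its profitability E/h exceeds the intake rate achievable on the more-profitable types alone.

On cutworms alone, R = ΣλE/(1+Σλh) = 3.973/1.409 = 2.82 kJ/s.
leatherjackets: E/h = 13/15.2 = 0.8553 kJ/s.
Since 0.8553 < R, time spent handling leatherjackets is better spent searching.

No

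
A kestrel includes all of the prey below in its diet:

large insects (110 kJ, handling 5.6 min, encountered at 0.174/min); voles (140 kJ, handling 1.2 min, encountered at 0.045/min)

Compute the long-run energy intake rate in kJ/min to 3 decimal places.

12.542 kJ/min

R = (0.174×110 + 0.045×140) / (1 + 0.174×5.6 + 0.045×1.2) = 25.44/2.028 = 12.54 kJ/min.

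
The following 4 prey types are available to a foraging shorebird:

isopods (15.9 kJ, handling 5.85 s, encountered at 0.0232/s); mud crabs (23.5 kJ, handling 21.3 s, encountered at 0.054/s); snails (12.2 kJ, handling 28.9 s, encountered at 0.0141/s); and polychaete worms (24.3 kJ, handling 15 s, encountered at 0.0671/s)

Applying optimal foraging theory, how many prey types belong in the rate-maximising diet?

Profitabilities (E/h, kJ/s): isopods 2.72, polychaete worms 1.62, mud crabs 1.1, snails 0.422. Add prey in this order while the next type's profitability exceeds the intake rate on those already taken.
Rate on top 1: 0.3248. polychaete worms: 1.62 > 0.3248 → include.
Rate on top 2: 0.9333. mud crabs: 1.1 > 0.9333 → include.
Rate on top 3: 0.9927. snails: 0.422 < 0.9927 → exclude; stop.
Optimal diet: isopods, polychaete worms, mud crabs — 3 of 4 types.

3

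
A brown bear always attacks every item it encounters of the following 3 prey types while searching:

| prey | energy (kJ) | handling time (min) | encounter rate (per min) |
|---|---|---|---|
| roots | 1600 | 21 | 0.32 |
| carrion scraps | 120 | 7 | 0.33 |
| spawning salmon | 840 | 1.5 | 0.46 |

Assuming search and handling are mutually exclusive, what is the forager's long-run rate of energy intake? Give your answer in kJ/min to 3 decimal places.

Energy encountered per unit search time: 0.32×1600 + 0.33×120 + 0.46×840 = 938 kJ/min.
Handling time per unit search time: 0.32×21 + 0.33×7 + 0.46×1.5 = 9.72.
Rate = 938/(1 + 9.72) = 87.5 kJ/min.

87.500 kJ/min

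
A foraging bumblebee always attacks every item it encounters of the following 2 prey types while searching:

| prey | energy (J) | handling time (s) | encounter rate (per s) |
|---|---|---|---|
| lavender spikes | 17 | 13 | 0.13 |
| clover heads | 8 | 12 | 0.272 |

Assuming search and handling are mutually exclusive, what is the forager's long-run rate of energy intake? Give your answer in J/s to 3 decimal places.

0.737 J/s

R = (0.13×17 + 0.272×8) / (1 + 0.13×13 + 0.272×12) = 4.386/5.954 = 0.7366 J/s.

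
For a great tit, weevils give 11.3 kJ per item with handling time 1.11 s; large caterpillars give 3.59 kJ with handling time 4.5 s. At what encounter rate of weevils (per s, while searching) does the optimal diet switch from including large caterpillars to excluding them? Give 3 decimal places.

At the threshold, the rate on weevils alone equals the profitability of large caterpillars: λ·11.3/(1 + λ·1.11) = 3.59/4.5 = 0.7978.
Rearranging, λ(11.3 − 0.7978×1.11) = 0.7978, so λ = 0.7978/10.41 = 0.0766 per s.

0.077 per s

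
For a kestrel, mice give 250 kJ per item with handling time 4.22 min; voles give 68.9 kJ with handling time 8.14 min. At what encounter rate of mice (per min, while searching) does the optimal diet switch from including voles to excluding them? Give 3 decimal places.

Drop voles once their profitability E₂/h₂ falls below the rate achievable on mice alone: E₂/h₂ = λE₁/(1 + λh₁).
Solve for λ: λE₁h₂ = E₂(1 + λh₁) → λ(E₁h₂ − E₂h₁) = E₂ → λ = E₂/(E₁h₂ − E₂h₁).
λ = 68.9/(250×8.14 − 68.9×4.22) = 68.9/1744 = 0.0395 per min.

0.040 per min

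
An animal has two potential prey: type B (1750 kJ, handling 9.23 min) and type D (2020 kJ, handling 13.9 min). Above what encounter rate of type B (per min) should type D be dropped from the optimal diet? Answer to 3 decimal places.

The zero-one rule: include type D iff E₂/h₂ > λE₁/(1+λh₁). Equality gives the switch point.
λE₁h₂ = E₂ + λE₂h₁ ⇒ λ = E₂/(E₁h₂ − E₂h₁) = 2020/(2.432e+04 − 1.864e+04) = 0.3556 per min.

0.356 per min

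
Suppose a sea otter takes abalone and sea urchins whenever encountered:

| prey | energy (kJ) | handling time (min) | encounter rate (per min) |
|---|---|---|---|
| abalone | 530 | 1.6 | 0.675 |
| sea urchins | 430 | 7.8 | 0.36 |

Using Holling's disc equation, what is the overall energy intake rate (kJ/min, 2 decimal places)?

Energy encountered per unit search time: 0.675×530 + 0.36×430 = 512.5 kJ/min.
Handling time per unit search time: 0.675×1.6 + 0.36×7.8 = 3.888.
Rate = 512.5/(1 + 3.888) = 104.9 kJ/min.

104.86 kJ/min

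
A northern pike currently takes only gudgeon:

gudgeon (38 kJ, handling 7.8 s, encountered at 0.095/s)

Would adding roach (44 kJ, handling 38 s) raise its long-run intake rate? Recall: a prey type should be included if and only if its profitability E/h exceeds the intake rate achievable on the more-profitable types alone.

No

Current rate: (0.095×38)/(1 + 0.095×7.8) = 2.074 kJ/s.
roach: E/h = 44/38 = 1.158 kJ/s.
1.158 < 2.074, so adding roach would lower the average — exclude it.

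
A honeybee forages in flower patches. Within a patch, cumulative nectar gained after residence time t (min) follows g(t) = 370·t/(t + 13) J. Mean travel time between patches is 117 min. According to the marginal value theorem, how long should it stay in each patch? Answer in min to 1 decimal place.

39.0 min

By the marginal value theorem, leave when the instantaneous gain rate g'(t) equals the habitat-wide average g(t)/(T + t).
g'(t) = 370·13/(t + 13)². Setting 370·13/(t+13)² = 370t/[(t+13)(117+t)] gives 13(117+t) = t(t+13), so t² = 13×117 = 1521.
t* = √1521 = 39 min.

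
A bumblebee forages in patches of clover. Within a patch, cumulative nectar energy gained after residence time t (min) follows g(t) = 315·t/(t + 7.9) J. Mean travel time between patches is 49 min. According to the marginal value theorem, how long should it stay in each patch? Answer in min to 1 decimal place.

19.7 min

Maximise g(t)/(T+t): set derivative to zero → g'(t)(T+t) = g(t).
g'(t) = 315·7.9/(t + 7.9)². Setting 315·7.9/(t+7.9)² = 315t/[(t+7.9)(49+t)] gives 7.9(49+t) = t(t+7.9), so t² = 7.9×49 = 387.1.
t* = √387.1 = 19.67 min.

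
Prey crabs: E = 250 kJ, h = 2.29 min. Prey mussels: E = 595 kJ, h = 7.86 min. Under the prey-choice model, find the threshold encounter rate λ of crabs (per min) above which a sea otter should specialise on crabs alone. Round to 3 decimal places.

0.988 per min

The zero-one rule: include mussels iff E₂/h₂ > λE₁/(1+λh₁). Equality gives the switch point.
λE₁h₂ = E₂ + λE₂h₁ ⇒ λ = E₂/(E₁h₂ − E₂h₁) = 595/(1965 − 1363) = 0.9876 per min.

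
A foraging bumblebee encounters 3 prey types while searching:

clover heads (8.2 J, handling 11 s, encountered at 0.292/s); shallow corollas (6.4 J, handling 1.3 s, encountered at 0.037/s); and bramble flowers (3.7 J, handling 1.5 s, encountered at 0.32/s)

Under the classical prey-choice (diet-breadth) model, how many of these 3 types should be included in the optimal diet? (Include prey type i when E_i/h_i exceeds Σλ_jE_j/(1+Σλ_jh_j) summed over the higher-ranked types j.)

2

Profitabilities (E/h, J/s): shallow corollas 4.92, bramble flowers 2.47, clover heads 0.745. Add prey in this order while the next type's profitability exceeds the intake rate on those already taken.
Rate on top 1: 0.2259. bramble flowers: 2.47 > 0.2259 → include.
Rate on top 2: 0.9298. clover heads: 0.745 < 0.9298 → exclude; stop.
Optimal diet: shallow corollas, bramble flowers — 2 of 3 types.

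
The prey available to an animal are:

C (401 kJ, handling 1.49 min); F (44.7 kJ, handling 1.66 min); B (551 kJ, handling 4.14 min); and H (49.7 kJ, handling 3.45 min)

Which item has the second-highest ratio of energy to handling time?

Profitability E/h (kJ/min): C = 401/1.49 = 269, F = 44.7/1.66 = 26.9, B = 551/4.14 = 133, H = 49.7/3.45 = 14.4.
Ranked: C > B > F > H.

B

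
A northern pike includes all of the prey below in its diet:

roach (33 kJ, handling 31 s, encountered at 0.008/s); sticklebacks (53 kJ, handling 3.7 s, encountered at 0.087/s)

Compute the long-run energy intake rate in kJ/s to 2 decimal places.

3.11 kJ/s

R = Σλ_iE_i / (1 + Σλ_ih_i)
Numerator: 0.008×33 + 0.087×53 = 4.875
Denominator: 1 + 0.008×31 + 0.087×3.7 = 1.57
R = 4.875/1.57 = 3.105 kJ/s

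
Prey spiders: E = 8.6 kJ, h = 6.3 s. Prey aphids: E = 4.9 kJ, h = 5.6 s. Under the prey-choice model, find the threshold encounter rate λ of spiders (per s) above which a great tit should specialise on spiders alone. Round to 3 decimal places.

Drop aphids once their profitability E₂/h₂ falls below the rate achievable on spiders alone: E₂/h₂ = λE₁/(1 + λh₁).
Solve for λ: λE₁h₂ = E₂(1 + λh₁) → λ(E₁h₂ − E₂h₁) = E₂ → λ = E₂/(E₁h₂ − E₂h₁).
λ = 4.9/(8.6×5.6 − 4.9×6.3) = 4.9/17.29 = 0.2834 per s.

0.283 per s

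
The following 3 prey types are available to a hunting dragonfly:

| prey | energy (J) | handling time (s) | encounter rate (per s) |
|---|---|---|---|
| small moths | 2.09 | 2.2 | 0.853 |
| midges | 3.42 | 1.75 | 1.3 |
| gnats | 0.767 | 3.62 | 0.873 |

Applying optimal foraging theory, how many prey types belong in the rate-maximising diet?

Rank by E/h (J/s): midges 1.95, small moths 0.95, gnats 0.212. Include each in turn until the next type's E/h falls below the running intake rate.
Rate on top 1: 1.358. small moths: 0.95 < 1.358 → exclude; stop.
Optimal diet: midges — 1 of 3 types.

1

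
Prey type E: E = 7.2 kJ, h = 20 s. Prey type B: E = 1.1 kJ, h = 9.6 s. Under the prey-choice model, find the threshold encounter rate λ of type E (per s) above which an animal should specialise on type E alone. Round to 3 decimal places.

0.023 per s

At the threshold, the rate on type E alone equals the profitability of type B: λ·7.2/(1 + λ·20) = 1.1/9.6 = 0.1146.
Rearranging, λ(7.2 − 0.1146×20) = 0.1146, so λ = 0.1146/4.908 = 0.02334 per s.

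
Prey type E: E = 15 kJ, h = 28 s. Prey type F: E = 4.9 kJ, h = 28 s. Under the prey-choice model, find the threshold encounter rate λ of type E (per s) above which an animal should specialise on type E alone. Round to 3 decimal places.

0.017 per s

Drop type F once their profitability E₂/h₂ falls below the rate achievable on type E alone: E₂/h₂ = λE₁/(1 + λh₁).
Solve for λ: λE₁h₂ = E₂(1 + λh₁) → λ(E₁h₂ − E₂h₁) = E₂ → λ = E₂/(E₁h₂ − E₂h₁).
λ = 4.9/(15×28 − 4.9×28) = 4.9/282.8 = 0.01733 per s.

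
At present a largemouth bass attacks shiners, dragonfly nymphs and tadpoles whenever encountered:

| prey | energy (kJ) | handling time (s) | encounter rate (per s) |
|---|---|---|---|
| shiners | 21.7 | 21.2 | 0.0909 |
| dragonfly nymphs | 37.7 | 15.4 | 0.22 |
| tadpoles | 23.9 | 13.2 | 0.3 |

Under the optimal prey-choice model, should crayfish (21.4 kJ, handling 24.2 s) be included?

No

On shiners, dragonfly nymphs and tadpoles alone, R = ΣλE/(1+Σλh) = 17.44/10.28 = 1.697 kJ/s.
crayfish: E/h = 21.4/24.2 = 0.8843 kJ/s.
Since 0.8843 < R, time spent handling crayfish is better spent searching.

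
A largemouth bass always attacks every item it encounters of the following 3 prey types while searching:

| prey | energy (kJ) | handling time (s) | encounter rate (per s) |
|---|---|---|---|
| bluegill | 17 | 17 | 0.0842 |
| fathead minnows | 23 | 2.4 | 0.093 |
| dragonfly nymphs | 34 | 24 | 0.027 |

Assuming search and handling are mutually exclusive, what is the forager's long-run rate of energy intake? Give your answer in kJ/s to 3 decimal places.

1.359 kJ/s

R = Σλ_iE_i / (1 + Σλ_ih_i)
Numerator: 0.0842×17 + 0.093×23 + 0.027×34 = 4.488
Denominator: 1 + 0.0842×17 + 0.093×2.4 + 0.027×24 = 3.303
R = 4.488/3.303 = 1.359 kJ/s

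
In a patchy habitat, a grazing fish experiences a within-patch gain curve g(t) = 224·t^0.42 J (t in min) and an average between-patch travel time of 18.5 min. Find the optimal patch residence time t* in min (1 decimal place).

13.4 min

Maximise g(t)/(T+t): set derivative to zero → g'(t)(T+t) = g(t).
g'(t) = 0.42·224·t^-0.58. Setting 0.42·224·t^-0.58 = 224·t^0.42/(18.5+t) gives 0.42(18.5+t) = t, so 0.58·t = 0.42×18.5.
t* = 0.42×18.5/0.58 = 13.4 min.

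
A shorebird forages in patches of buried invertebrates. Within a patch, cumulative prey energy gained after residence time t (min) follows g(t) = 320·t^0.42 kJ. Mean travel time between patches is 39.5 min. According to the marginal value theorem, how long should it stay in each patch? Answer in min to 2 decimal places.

28.60 min

Maximise g(t)/(T+t): set derivative to zero → g'(t)(T+t) = g(t).
g'(t) = 0.42·320·t^-0.58. Setting 0.42·320·t^-0.58 = 320·t^0.42/(39.5+t) gives 0.42(39.5+t) = t, so 0.58·t = 0.42×39.5.
t* = 0.42×39.5/0.58 = 28.6 min.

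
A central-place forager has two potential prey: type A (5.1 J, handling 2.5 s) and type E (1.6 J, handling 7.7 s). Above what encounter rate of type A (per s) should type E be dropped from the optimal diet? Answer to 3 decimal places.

At the threshold, the rate on type A alone equals the profitability of type E: λ·5.1/(1 + λ·2.5) = 1.6/7.7 = 0.2078.
Rearranging, λ(5.1 − 0.2078×2.5) = 0.2078, so λ = 0.2078/4.581 = 0.04536 per s.

0.045 per s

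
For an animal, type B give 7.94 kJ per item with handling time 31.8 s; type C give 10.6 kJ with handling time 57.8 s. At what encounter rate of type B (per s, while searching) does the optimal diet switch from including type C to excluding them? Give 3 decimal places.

Drop type C once their profitability E₂/h₂ falls below the rate achievable on type B alone: E₂/h₂ = λE₁/(1 + λh₁).
Solve for λ: λE₁h₂ = E₂(1 + λh₁) → λ(E₁h₂ − E₂h₁) = E₂ → λ = E₂/(E₁h₂ − E₂h₁).
λ = 10.6/(7.94×57.8 − 10.6×31.8) = 10.6/121.9 = 0.08699 per s.

0.087 per s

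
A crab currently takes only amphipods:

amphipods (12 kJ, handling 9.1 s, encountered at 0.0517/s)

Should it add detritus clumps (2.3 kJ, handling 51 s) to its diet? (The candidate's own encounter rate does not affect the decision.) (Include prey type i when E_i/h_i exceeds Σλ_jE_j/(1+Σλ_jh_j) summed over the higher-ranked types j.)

No

On amphipods alone, R = ΣλE/(1+Σλh) = 0.6204/1.47 = 0.4219 kJ/s.
Profitability of detritus clumps: 2.3/51 = 0.0451 kJ/s.
Since 0.0451 < R, time spent handling detritus clumps is better spent searching.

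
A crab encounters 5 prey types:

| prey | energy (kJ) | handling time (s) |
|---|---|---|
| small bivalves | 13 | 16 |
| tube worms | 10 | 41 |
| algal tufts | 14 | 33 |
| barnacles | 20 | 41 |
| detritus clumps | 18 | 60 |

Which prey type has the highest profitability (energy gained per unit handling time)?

Profitability E/h (kJ/s): small bivalves = 13/16 = 0.812, tube worms = 10/41 = 0.244, algal tufts = 14/33 = 0.424, barnacles = 20/41 = 0.488, detritus clumps = 18/60 = 0.3.
Ranked: small bivalves > barnacles > algal tufts > detritus clumps > tube worms.

small bivalves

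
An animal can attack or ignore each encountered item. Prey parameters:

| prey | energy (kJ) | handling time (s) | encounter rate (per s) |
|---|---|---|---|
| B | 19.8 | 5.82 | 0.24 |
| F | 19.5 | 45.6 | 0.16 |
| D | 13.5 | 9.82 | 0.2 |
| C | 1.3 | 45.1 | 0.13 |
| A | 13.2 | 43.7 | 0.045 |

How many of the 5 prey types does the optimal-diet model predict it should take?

Profitabilities (E/h, kJ/s): B 3.4, D 1.37, F 0.428, A 0.302, C 0.0288. Add prey in this order while the next type's profitability exceeds the intake rate on those already taken.
Rate on top 1: 1.983. D: 1.37 < 1.983 → exclude; stop.
Optimal diet: B — 1 of 5 types.

1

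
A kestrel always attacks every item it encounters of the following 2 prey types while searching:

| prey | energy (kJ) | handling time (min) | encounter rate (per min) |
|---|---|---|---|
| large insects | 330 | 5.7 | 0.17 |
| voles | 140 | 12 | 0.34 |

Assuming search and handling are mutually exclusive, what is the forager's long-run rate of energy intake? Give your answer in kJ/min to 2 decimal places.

17.14 kJ/min

R = Σλ_iE_i / (1 + Σλ_ih_i)
Numerator: 0.17×330 + 0.34×140 = 103.7
Denominator: 1 + 0.17×5.7 + 0.34×12 = 6.049
R = 103.7/6.049 = 17.14 kJ/min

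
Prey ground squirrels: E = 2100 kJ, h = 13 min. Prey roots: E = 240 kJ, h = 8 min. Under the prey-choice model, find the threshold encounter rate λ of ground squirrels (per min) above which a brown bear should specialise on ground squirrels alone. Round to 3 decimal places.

0.018 per min

The zero-one rule: include roots iff E₂/h₂ > λE₁/(1+λh₁). Equality gives the switch point.
λE₁h₂ = E₂ + λE₂h₁ ⇒ λ = E₂/(E₁h₂ − E₂h₁) = 240/(1.68e+04 − 3120) = 0.01754 per min.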